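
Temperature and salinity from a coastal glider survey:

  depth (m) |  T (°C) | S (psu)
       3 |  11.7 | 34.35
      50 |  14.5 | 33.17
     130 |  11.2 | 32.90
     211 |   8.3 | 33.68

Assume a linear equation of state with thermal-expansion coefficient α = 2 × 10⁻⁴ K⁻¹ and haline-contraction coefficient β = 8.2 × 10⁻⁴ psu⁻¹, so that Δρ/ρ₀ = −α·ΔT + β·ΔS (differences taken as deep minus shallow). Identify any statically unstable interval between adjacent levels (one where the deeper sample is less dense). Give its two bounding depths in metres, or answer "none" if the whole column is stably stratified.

Evaluate Δρ/ρ₀ = −αΔT + βΔS across each adjacent pair:
  3–50 m: −αΔT+βΔS = −(2 × 10⁻⁴)(+2.8)+(8.2 × 10⁻⁴)(-1.18) = -1.5 × 10⁻³ → UNSTABLE
  50–130 m: −αΔT+βΔS = −(2 × 10⁻⁴)(-3.3)+(8.2 × 10⁻⁴)(-0.27) = 4.4 × 10⁻⁴ → stable
  130–211 m: −αΔT+βΔS = −(2 × 10⁻⁴)(-2.9)+(8.2 × 10⁻⁴)(+0.78) = 1.2 × 10⁻³ → stable
The 3–50 m interval has Δρ < 0: lighter water underlies denser water.

3–50 m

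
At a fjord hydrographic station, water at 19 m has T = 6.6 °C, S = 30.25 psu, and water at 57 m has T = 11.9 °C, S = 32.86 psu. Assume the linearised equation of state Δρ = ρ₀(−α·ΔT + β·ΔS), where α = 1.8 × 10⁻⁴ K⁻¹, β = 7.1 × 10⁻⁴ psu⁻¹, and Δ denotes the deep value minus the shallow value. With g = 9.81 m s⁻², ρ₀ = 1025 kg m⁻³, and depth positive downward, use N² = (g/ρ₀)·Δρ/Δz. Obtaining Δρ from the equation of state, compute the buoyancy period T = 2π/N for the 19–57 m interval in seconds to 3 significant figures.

412 s

ΔT = +5.3 K, ΔS = +2.61 psu (deep − shallow).
Δρ/ρ₀ = −αΔT + βΔS = -9.54 × 10⁻⁴ + 1.8531 × 10⁻³ = 8.991 × 10⁻⁴, so Δρ ≈ 0.9216 kg m⁻³.
N² = (g/ρ₀)·Δρ/Δz = g·(Δρ/ρ₀)/Δz = 9.81 × 8.991 × 10⁻⁴ / 38 = 2.3211 × 10⁻⁴ s⁻².
N = √(2.3211 × 10⁻⁴) = 0.015235 rad s⁻¹ → T = 2π/N = 412.42 s ≈ 412 s.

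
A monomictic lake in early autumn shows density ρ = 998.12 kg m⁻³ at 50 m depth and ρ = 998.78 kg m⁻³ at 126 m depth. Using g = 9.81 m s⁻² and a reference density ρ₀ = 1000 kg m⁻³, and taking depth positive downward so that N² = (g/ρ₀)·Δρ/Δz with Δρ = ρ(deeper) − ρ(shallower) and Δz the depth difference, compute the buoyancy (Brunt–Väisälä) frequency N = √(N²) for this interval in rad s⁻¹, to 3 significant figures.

9.23 × 10⁻³ rad s⁻¹

Δρ = 998.78 − 998.12 = 0.66 kg m⁻³ over Δz = 126 − 50 = 76 m.
N² = (9.81/1000) × (0.66/76) = 8.5192 × 10⁻⁵ s⁻².
N = √(8.5192 × 10⁻⁵) = 9.2300 × 10⁻³ rad s⁻¹ ≈ 9.23 × 10⁻³ rad s⁻¹.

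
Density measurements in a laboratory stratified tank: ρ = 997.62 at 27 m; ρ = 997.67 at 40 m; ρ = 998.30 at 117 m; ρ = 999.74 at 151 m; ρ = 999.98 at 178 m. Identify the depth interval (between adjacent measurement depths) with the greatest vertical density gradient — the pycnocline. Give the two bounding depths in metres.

Compute the density gradient over each adjacent pair:
  27–40 m: Δρ/Δz = 0.05/13 = 3.8 × 10⁻³ kg m⁻⁴
  40–117 m: Δρ/Δz = 0.63/77 = 8.2 × 10⁻³ kg m⁻⁴
  117–151 m: Δρ/Δz = 1.44/34 = 0.042 kg m⁻⁴
  151–178 m: Δρ/Δz = 0.24/27 = 8.9 × 10⁻³ kg m⁻⁴
The largest gradient is in the 117–151 m interval — the pycnocline.

117–151 m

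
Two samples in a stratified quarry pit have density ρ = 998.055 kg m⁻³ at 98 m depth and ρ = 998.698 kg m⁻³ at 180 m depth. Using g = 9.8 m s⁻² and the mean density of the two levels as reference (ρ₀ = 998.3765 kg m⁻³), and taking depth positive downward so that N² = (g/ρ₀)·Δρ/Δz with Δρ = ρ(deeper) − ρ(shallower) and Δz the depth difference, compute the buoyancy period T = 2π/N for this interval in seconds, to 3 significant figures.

716 s

Δρ = 998.698 − 998.055 = 0.643 kg m⁻³ over Δz = 180 − 98 = 82 m.
N² = (9.8/998.3765) × (0.643/82) = 7.6971 × 10⁻⁵ s⁻².
N = √(7.6971 × 10⁻⁵) = 8.7733 × 10⁻³ rad s⁻¹, so T = 2π/N = 716.17 s ≈ 716 s.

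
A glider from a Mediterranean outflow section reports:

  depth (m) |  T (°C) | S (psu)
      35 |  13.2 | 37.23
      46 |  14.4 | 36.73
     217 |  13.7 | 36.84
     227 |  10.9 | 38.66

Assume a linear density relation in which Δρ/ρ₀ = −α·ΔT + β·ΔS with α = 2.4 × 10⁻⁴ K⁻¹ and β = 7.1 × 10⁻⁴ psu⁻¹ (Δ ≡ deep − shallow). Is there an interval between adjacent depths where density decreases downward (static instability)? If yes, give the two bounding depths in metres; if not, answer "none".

35–46 m

Evaluate Δρ/ρ₀ = −αΔT + βΔS across each adjacent pair:
  35–46 m: −αΔT+βΔS = −(2.4 × 10⁻⁴)(+1.2)+(7.1 × 10⁻⁴)(-0.50) = -6.4 × 10⁻⁴ → UNSTABLE
  46–217 m: −αΔT+βΔS = −(2.4 × 10⁻⁴)(-0.7)+(7.1 × 10⁻⁴)(+0.11) = 2.5 × 10⁻⁴ → stable
  217–227 m: −αΔT+βΔS = −(2.4 × 10⁻⁴)(-2.8)+(7.1 × 10⁻⁴)(+1.82) = 2.0 × 10⁻³ → stable
The 35–46 m interval has Δρ < 0: lighter water underlies denser water.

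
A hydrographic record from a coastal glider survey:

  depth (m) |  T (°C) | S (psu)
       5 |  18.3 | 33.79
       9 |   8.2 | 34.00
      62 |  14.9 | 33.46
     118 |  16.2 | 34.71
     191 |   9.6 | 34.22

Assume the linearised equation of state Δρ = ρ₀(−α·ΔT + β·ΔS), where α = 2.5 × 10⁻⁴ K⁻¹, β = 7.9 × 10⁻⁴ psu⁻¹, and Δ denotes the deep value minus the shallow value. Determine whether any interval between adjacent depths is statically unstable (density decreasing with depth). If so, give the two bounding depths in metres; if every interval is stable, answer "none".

9–62 m

Evaluate Δρ/ρ₀ = −αΔT + βΔS across each adjacent pair:
  5–9 m: −αΔT+βΔS = −(2.5 × 10⁻⁴)(-10.1)+(7.9 × 10⁻⁴)(+0.21) = 2.7 × 10⁻³ → stable
  9–62 m: −αΔT+βΔS = −(2.5 × 10⁻⁴)(+6.7)+(7.9 × 10⁻⁴)(-0.54) = -2.1 × 10⁻³ → UNSTABLE
  62–118 m: −αΔT+βΔS = −(2.5 × 10⁻⁴)(+1.3)+(7.9 × 10⁻⁴)(+1.25) = 6.6 × 10⁻⁴ → stable
  118–191 m: −αΔT+βΔS = −(2.5 × 10⁻⁴)(-6.6)+(7.9 × 10⁻⁴)(-0.49) = 1.3 × 10⁻³ → stable
The 9–62 m interval has Δρ < 0: lighter water underlies denser water.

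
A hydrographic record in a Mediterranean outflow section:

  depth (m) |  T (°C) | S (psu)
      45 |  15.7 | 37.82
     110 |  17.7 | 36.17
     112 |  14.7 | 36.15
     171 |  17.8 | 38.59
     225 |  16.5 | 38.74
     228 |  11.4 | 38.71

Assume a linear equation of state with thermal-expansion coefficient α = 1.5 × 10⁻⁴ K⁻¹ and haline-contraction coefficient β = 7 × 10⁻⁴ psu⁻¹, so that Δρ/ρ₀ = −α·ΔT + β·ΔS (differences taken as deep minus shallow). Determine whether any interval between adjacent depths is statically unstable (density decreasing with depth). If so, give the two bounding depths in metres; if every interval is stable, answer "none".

45–110 m

Evaluate Δρ/ρ₀ = −αΔT + βΔS across each adjacent pair:
  45–110 m: −αΔT+βΔS = −(1.5 × 10⁻⁴)(+2.0)+(7 × 10⁻⁴)(-1.65) = -1.5 × 10⁻³ → UNSTABLE
  110–112 m: −αΔT+βΔS = −(1.5 × 10⁻⁴)(-3.0)+(7 × 10⁻⁴)(-0.02) = 4.4 × 10⁻⁴ → stable
  112–171 m: −αΔT+βΔS = −(1.5 × 10⁻⁴)(+3.1)+(7 × 10⁻⁴)(+2.44) = 1.2 × 10⁻³ → stable
  171–225 m: −αΔT+βΔS = −(1.5 × 10⁻⁴)(-1.3)+(7 × 10⁻⁴)(+0.15) = 3.0 × 10⁻⁴ → stable
  225–228 m: −αΔT+βΔS = −(1.5 × 10⁻⁴)(-5.1)+(7 × 10⁻⁴)(-0.03) = 7.4 × 10⁻⁴ → stable
The 45–110 m interval has Δρ < 0: lighter water underlies denser water.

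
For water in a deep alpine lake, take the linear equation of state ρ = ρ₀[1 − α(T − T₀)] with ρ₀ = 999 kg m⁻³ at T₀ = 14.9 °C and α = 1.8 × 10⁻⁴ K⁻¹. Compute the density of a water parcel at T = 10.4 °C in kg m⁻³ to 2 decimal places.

T − T₀ = -4.5 K.
Bracket = 1 − α·(-4.5) = 1 + (8.10 × 10⁻⁴) = 1.0008100.
ρ = 999 × 1.0008100 = 999.81 kg m⁻³.

999.81 kg m⁻³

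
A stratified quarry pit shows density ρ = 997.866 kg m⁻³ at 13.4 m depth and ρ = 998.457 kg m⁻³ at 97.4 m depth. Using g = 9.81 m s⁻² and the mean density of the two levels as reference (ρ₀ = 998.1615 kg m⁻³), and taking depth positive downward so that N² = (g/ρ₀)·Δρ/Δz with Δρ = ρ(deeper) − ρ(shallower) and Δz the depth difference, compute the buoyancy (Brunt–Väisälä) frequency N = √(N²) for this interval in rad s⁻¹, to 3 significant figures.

8.32 × 10⁻³ rad s⁻¹

Δρ = 998.457 − 997.866 = 0.591 kg m⁻³ over Δz = 97.4 − 13.4 = 84 m.
N² = (9.81/998.1615) × (0.591/84) = 6.9147 × 10⁻⁵ s⁻².
N = √(6.9147 × 10⁻⁵) = 8.3155 × 10⁻³ rad s⁻¹ ≈ 8.32 × 10⁻³ rad s⁻¹.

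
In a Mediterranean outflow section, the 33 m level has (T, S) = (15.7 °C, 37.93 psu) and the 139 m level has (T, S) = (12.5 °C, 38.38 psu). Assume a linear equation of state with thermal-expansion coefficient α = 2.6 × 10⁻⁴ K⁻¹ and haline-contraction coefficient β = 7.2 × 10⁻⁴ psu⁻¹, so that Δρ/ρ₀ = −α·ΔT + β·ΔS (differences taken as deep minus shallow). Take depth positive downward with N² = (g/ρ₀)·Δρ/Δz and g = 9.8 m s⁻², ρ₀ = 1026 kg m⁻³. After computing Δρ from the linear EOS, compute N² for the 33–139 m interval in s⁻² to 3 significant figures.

ΔT = -3.2 K, ΔS = +0.45 psu (deep − shallow).
Δρ/ρ₀ = −αΔT + βΔS = 8.32 × 10⁻⁴ + 3.24 × 10⁻⁴ = 1.156 × 10⁻³, so Δρ ≈ 1.186 kg m⁻³.
N² = (g/ρ₀)·Δρ/Δz = g·(Δρ/ρ₀)/Δz = 9.8 × 1.156 × 10⁻³ / 106 = 1.0688 × 10⁻⁴ s⁻² ≈ 1.07 × 10⁻⁴ s⁻².

1.07 × 10⁻⁴ s⁻²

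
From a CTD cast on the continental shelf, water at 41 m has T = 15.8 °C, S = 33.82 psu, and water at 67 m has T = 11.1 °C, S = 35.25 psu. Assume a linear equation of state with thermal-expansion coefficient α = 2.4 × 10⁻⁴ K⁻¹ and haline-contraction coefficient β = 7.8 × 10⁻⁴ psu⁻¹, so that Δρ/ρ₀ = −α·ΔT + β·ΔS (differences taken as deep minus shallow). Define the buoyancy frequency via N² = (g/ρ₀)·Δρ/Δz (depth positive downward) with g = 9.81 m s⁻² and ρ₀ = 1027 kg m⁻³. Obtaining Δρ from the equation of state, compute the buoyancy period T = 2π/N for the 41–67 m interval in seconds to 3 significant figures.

216 s

ΔT = -4.7 K, ΔS = +1.43 psu (deep − shallow).
Δρ/ρ₀ = −αΔT + βΔS = 1.128 × 10⁻³ + 1.1154 × 10⁻³ = 2.2434 × 10⁻³, so Δρ ≈ 2.304 kg m⁻³.
N² = (g/ρ₀)·Δρ/Δz = g·(Δρ/ρ₀)/Δz = 9.81 × 2.2434 × 10⁻³ / 26 = 8.4645 × 10⁻⁴ s⁻².
N = √(8.4645 × 10⁻⁴) = 0.029094 rad s⁻¹ → T = 2π/N = 215.96 s ≈ 216 s.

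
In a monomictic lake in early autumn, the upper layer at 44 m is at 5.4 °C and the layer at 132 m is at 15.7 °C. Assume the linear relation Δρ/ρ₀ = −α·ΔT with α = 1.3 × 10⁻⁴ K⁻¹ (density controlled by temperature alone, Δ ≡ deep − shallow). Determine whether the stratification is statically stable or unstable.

ΔT = 15.7 − 5.4 = +10.3 K, so Δρ/ρ₀ = −αΔT = -1.339 × 10⁻³.
Δρ/ρ₀ < 0, so Δρ < 0: deeper water is lighter → statically unstable; the column would overturn.

unstable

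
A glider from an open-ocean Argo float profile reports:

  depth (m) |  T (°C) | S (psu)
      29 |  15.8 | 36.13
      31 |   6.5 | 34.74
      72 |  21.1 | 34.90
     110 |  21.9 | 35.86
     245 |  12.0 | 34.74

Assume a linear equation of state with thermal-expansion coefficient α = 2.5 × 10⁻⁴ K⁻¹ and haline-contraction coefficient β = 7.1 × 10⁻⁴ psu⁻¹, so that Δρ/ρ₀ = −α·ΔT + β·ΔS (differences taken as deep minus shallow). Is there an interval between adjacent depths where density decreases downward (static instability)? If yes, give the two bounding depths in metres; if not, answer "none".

Evaluate Δρ/ρ₀ = −αΔT + βΔS across each adjacent pair:
  29–31 m: −αΔT+βΔS = −(2.5 × 10⁻⁴)(-9.3)+(7.1 × 10⁻⁴)(-1.39) = 1.3 × 10⁻³ → stable
  31–72 m: −αΔT+βΔS = −(2.5 × 10⁻⁴)(+14.6)+(7.1 × 10⁻⁴)(+0.16) = -3.5 × 10⁻³ → UNSTABLE
  72–110 m: −αΔT+βΔS = −(2.5 × 10⁻⁴)(+0.8)+(7.1 × 10⁻⁴)(+0.96) = 4.8 × 10⁻⁴ → stable
  110–245 m: −αΔT+βΔS = −(2.5 × 10⁻⁴)(-9.9)+(7.1 × 10⁻⁴)(-1.12) = 1.7 × 10⁻³ → stable
The 31–72 m interval has Δρ < 0: lighter water underlies denser water.

31–72 m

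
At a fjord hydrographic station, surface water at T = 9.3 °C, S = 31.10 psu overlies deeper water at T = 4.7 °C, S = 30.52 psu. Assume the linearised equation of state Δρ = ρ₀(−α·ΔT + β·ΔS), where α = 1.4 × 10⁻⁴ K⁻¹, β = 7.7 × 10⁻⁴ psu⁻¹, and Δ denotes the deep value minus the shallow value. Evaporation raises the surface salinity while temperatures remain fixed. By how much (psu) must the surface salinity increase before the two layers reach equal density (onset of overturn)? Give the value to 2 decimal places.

Neutral buoyancy requires −α(T_deep − T_surf) + β(S_deep − S_surf′) = 0.
S_surf′ = S_deep − (α/β)·ΔT = 30.52 − (1.4 × 10⁻⁴/7.7 × 10⁻⁴)·(-4.6) = 31.3564 psu.
Increase required: 31.3564 − 31.10 = 0.2564 psu.

0.26 psu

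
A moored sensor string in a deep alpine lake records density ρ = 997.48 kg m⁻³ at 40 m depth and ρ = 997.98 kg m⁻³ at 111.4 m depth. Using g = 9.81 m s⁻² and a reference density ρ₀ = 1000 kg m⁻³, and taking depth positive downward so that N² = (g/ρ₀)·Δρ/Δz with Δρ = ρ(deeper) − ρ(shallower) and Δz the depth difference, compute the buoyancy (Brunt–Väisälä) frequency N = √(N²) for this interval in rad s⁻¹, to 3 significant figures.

8.29 × 10⁻³ rad s⁻¹

Δρ = 997.98 − 997.48 = 0.50 kg m⁻³ over Δz = 111.4 − 40 = 71.4 m.
N² = (9.81/1000) × (0.50/71.4) = 6.8697 × 10⁻⁵ s⁻².
N = √(6.8697 × 10⁻⁵) = 8.2884 × 10⁻³ rad s⁻¹ ≈ 8.29 × 10⁻³ rad s⁻¹.
A positive N² confirms static stability across the interval.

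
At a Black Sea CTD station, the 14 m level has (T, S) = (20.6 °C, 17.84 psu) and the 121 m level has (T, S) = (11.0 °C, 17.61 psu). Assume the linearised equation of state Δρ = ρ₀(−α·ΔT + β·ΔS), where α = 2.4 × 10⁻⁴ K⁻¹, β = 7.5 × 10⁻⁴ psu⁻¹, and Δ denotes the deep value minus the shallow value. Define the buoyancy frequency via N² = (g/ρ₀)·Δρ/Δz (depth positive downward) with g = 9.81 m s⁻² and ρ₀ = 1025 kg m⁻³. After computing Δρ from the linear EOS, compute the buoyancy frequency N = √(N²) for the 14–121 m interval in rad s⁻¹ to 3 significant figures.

ΔT = -9.6 K, ΔS = -0.23 psu (deep − shallow).
Δρ/ρ₀ = −αΔT + βΔS = 2.304 × 10⁻³ − 1.725 × 10⁻⁴ = 2.1315 × 10⁻³, so Δρ ≈ 2.185 kg m⁻³.
N² = (g/ρ₀)·Δρ/Δz = g·(Δρ/ρ₀)/Δz = 9.81 × 2.1315 × 10⁻³ / 107 = 1.9542 × 10⁻⁴ s⁻².
N = √(1.9542 × 10⁻⁴) = 0.013979 rad s⁻¹ ≈ 0.0140 rad s⁻¹.

0.0140 rad s⁻¹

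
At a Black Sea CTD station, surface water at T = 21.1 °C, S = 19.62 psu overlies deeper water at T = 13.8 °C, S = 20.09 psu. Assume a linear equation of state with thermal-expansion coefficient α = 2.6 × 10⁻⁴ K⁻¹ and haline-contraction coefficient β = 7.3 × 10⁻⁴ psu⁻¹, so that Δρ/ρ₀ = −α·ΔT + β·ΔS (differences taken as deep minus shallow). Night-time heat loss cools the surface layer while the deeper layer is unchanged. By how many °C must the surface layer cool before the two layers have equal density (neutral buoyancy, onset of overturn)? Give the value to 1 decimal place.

8.6 °C

Neutral buoyancy requires Δρ = 0, i.e. −α(T_deep − T_surf′) + β(S_deep − S_surf) = 0.
T_surf′ = T_deep − (β/α)·ΔS = 13.8 − (7.3 × 10⁻⁴/2.6 × 10⁻⁴)·(+0.47) = 12.480 °C.
Cooling required: 21.1 − (12.480) = 8.620 °C.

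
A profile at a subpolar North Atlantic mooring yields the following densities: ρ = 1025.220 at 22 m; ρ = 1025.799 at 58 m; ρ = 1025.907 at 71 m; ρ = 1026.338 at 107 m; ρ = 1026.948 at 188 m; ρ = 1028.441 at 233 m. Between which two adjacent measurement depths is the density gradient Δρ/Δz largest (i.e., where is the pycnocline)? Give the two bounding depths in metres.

Compute the density gradient over each adjacent pair:
  22–58 m: Δρ/Δz = 0.579/36 = 0.016 kg m⁻⁴
  58–71 m: Δρ/Δz = 0.108/13 = 8.3 × 10⁻³ kg m⁻⁴
  71–107 m: Δρ/Δz = 0.431/36 = 0.012 kg m⁻⁴
  107–188 m: Δρ/Δz = 0.610/81 = 7.5 × 10⁻³ kg m⁻⁴
  188–233 m: Δρ/Δz = 1.493/45 = 0.033 kg m⁻⁴
The largest gradient is in the 188–233 m interval — the pycnocline.

188–233 m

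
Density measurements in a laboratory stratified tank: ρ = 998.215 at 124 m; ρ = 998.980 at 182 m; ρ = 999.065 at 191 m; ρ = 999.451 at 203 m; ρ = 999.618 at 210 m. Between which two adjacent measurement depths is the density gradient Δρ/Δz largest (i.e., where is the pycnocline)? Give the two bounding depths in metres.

Compute the density gradient over each adjacent pair:
  124–182 m: Δρ/Δz = 0.765/58 = 0.013 kg m⁻⁴
  182–191 m: Δρ/Δz = 0.085/9 = 9.4 × 10⁻³ kg m⁻⁴
  191–203 m: Δρ/Δz = 0.386/12 = 0.032 kg m⁻⁴
  203–210 m: Δρ/Δz = 0.167/7 = 0.024 kg m⁻⁴
The largest gradient is in the 191–203 m interval — the pycnocline.

191–203 m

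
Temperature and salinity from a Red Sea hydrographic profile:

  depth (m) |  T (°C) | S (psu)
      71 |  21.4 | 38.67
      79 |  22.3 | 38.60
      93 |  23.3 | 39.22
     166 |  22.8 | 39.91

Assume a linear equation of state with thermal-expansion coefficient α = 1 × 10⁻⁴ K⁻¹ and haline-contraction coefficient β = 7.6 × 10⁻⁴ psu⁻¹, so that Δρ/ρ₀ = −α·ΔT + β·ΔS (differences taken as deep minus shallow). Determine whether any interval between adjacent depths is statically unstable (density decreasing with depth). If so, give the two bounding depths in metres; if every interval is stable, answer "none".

71–79 m

Evaluate Δρ/ρ₀ = −αΔT + βΔS across each adjacent pair:
  71–79 m: −αΔT+βΔS = −(1 × 10⁻⁴)(+0.9)+(7.6 × 10⁻⁴)(-0.07) = -1.4 × 10⁻⁴ → UNSTABLE
  79–93 m: −αΔT+βΔS = −(1 × 10⁻⁴)(+1.0)+(7.6 × 10⁻⁴)(+0.62) = 3.7 × 10⁻⁴ → stable
  93–166 m: −αΔT+βΔS = −(1 × 10⁻⁴)(-0.5)+(7.6 × 10⁻⁴)(+0.69) = 5.7 × 10⁻⁴ → stable
The 71–79 m interval has Δρ < 0: lighter water underlies denser water.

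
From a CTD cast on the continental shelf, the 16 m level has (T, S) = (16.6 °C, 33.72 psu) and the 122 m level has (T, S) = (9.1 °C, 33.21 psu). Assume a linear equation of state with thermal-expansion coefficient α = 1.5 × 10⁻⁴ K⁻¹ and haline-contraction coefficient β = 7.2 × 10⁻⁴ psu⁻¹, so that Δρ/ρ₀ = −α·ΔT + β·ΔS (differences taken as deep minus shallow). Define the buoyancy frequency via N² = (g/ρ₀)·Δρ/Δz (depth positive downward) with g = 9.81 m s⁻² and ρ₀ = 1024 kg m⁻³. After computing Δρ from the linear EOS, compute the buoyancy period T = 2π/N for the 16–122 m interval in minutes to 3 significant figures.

12.5 min

ΔT = -7.5 K, ΔS = -0.51 psu (deep − shallow).
Δρ/ρ₀ = −αΔT + βΔS = 1.125 × 10⁻³ − 3.672 × 10⁻⁴ = 7.578 × 10⁻⁴, so Δρ ≈ 0.7760 kg m⁻³.
N² = (g/ρ₀)·Δρ/Δz = g·(Δρ/ρ₀)/Δz = 9.81 × 7.578 × 10⁻⁴ / 106 = 7.0132 × 10⁻⁵ s⁻².
N = √(7.0132 × 10⁻⁵) = 8.3745 × 10⁻³ rad s⁻¹ → T = 2π/N = 750.28 s = 12.505 min ≈ 12.5 min.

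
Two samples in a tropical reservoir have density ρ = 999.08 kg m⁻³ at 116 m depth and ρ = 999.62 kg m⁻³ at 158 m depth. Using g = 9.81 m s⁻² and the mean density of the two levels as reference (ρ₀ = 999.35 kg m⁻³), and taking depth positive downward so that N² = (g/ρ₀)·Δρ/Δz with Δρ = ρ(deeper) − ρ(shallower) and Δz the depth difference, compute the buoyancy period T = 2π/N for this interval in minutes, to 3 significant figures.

9.32 min

Δρ = 999.62 − 999.08 = 0.54 kg m⁻³ over Δz = 158 − 116 = 42 m.
N² = (9.81/999.35) × (0.54/42) = 1.2621 × 10⁻⁴ s⁻².
N = √(1.2621 × 10⁻⁴) = 0.011234 rad s⁻¹, so T = 2π/N = 559.30 s = 9.3217 min ≈ 9.32 min.
N² > 0, so the interval is statically stable.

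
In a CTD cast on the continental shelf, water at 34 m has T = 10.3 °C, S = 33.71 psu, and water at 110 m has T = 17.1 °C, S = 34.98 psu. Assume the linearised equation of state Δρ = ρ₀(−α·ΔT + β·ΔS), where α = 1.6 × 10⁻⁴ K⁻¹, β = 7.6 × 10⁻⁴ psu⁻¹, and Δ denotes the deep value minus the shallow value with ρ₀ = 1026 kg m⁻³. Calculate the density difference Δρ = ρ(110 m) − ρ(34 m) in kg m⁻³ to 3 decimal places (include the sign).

ΔT = +6.8 K, ΔS = +1.27 psu (deep − shallow).
Δρ/ρ₀ = −(1.6 × 10⁻⁴)(+6.8) + (7.6 × 10⁻⁴)(+1.27) = -1.228 × 10⁻⁴.
Δρ = 1026 × (-1.228 × 10⁻⁴) = -0.126 kg m⁻³.
Negative Δρ: lighter below, statically unstable.

-0.126 kg m⁻³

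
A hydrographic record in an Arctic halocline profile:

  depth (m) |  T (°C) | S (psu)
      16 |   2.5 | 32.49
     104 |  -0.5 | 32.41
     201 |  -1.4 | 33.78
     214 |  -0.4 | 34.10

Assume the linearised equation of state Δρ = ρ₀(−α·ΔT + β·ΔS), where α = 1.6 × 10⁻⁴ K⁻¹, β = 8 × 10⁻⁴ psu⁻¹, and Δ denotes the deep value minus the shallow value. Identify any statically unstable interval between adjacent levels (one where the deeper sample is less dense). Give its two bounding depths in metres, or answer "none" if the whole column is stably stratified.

none

Evaluate Δρ/ρ₀ = −αΔT + βΔS across each adjacent pair:
  16–104 m: −αΔT+βΔS = −(1.6 × 10⁻⁴)(-3.0)+(8 × 10⁻⁴)(-0.08) = 4.2 × 10⁻⁴ → stable
  104–201 m: −αΔT+βΔS = −(1.6 × 10⁻⁴)(-0.9)+(8 × 10⁻⁴)(+1.37) = 1.2 × 10⁻³ → stable
  201–214 m: −αΔT+βΔS = −(1.6 × 10⁻⁴)(+1.0)+(8 × 10⁻⁴)(+0.32) = 9.6 × 10⁻⁵ → stable
Every interval has Δρ > 0: the column is stably stratified throughout.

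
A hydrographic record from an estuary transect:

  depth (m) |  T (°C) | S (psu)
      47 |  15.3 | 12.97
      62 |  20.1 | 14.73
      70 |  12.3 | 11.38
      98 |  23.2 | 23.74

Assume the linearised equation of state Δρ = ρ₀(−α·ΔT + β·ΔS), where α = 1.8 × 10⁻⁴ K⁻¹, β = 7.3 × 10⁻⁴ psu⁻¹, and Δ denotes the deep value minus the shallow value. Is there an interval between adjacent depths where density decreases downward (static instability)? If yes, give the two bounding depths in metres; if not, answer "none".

62–70 m

Evaluate Δρ/ρ₀ = −αΔT + βΔS across each adjacent pair:
  47–62 m: −αΔT+βΔS = −(1.8 × 10⁻⁴)(+4.8)+(7.3 × 10⁻⁴)(+1.76) = 4.2 × 10⁻⁴ → stable
  62–70 m: −αΔT+βΔS = −(1.8 × 10⁻⁴)(-7.8)+(7.3 × 10⁻⁴)(-3.35) = -1.0 × 10⁻³ → UNSTABLE
  70–98 m: −αΔT+βΔS = −(1.8 × 10⁻⁴)(+10.9)+(7.3 × 10⁻⁴)(+12.36) = 7.1 × 10⁻³ → stable
The 62–70 m interval has Δρ < 0: lighter water underlies denser water.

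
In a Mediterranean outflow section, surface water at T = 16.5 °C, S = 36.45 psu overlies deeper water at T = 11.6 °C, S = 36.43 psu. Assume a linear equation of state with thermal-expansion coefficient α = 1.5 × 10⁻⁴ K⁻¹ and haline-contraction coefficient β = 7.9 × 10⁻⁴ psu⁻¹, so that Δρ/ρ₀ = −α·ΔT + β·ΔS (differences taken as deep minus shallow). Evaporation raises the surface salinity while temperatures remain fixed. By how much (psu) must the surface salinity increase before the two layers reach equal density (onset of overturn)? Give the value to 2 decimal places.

0.91 psu

Neutral buoyancy requires −α(T_deep − T_surf) + β(S_deep − S_surf′) = 0.
S_surf′ = S_deep − (α/β)·ΔT = 36.43 − (1.5 × 10⁻⁴/7.9 × 10⁻⁴)·(-4.9) = 37.3604 psu.
Increase required: 37.3604 − 36.45 = 0.9104 psu.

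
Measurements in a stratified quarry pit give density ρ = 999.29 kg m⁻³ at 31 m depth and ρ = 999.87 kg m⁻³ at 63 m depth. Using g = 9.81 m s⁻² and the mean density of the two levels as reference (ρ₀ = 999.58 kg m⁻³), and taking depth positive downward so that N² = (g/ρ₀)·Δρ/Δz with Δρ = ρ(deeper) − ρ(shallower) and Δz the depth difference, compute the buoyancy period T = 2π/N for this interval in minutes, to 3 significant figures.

Δρ = 999.87 − 999.29 = 0.58 kg m⁻³ over Δz = 63 − 31 = 32 m.
N² = (9.81/999.58) × (0.58/32) = 1.7788 × 10⁻⁴ s⁻².
N = √(1.7788 × 10⁻⁴) = 0.013337 rad s⁻¹, so T = 2π/N = 471.11 s = 7.8518 min ≈ 7.85 min.

7.85 min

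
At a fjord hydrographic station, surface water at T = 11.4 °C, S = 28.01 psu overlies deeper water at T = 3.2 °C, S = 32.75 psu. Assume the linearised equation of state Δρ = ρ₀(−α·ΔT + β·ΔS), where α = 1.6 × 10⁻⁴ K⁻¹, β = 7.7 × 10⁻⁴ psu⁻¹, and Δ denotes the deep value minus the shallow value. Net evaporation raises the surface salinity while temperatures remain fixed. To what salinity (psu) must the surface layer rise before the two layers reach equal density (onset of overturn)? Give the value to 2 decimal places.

34.45 psu

Neutral buoyancy requires −α(T_deep − T_surf) + β(S_deep − S_surf′) = 0.
S_surf′ = S_deep − (α/β)·ΔT = 32.75 − (1.6 × 10⁻⁴/7.7 × 10⁻⁴)·(-8.2) = 34.4539 psu.
Increase required: 34.4539 − 28.01 = 6.4439 psu.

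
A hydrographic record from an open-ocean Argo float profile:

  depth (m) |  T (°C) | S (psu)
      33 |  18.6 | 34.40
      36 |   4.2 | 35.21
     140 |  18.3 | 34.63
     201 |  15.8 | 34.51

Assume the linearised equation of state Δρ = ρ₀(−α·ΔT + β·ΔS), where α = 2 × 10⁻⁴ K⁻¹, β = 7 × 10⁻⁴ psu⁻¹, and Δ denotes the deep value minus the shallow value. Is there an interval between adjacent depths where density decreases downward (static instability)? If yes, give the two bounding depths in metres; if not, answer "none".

Evaluate Δρ/ρ₀ = −αΔT + βΔS across each adjacent pair:
  33–36 m: −αΔT+βΔS = −(2 × 10⁻⁴)(-14.4)+(7 × 10⁻⁴)(+0.81) = 3.4 × 10⁻³ → stable
  36–140 m: −αΔT+βΔS = −(2 × 10⁻⁴)(+14.1)+(7 × 10⁻⁴)(-0.58) = -3.2 × 10⁻³ → UNSTABLE
  140–201 m: −αΔT+βΔS = −(2 × 10⁻⁴)(-2.5)+(7 × 10⁻⁴)(-0.12) = 4.2 × 10⁻⁴ → stable
The 36–140 m interval has Δρ < 0: lighter water underlies denser water.

36–140 m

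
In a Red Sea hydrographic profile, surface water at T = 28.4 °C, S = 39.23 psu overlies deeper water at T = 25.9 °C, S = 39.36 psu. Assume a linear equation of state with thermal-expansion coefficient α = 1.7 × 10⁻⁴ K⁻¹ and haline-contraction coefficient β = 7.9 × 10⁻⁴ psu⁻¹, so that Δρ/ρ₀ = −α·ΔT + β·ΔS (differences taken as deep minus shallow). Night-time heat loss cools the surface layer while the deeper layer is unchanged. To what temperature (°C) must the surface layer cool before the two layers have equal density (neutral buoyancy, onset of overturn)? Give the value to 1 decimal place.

Neutral buoyancy requires Δρ = 0, i.e. −α(T_deep − T_surf′) + β(S_deep − S_surf) = 0.
T_surf′ = T_deep − (β/α)·ΔS = 25.9 − (7.9 × 10⁻⁴/1.7 × 10⁻⁴)·(+0.13) = 25.296 °C.
Cooling required: 28.4 − (25.296) = 3.104 °C.

25.3 °C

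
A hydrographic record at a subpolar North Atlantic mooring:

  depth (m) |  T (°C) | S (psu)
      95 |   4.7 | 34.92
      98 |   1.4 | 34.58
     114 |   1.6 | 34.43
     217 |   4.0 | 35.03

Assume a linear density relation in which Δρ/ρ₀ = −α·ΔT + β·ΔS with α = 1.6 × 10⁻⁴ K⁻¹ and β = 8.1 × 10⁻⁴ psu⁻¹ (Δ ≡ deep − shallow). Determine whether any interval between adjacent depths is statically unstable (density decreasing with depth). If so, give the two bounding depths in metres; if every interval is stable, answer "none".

Evaluate Δρ/ρ₀ = −αΔT + βΔS across each adjacent pair:
  95–98 m: −αΔT+βΔS = −(1.6 × 10⁻⁴)(-3.3)+(8.1 × 10⁻⁴)(-0.34) = 2.5 × 10⁻⁴ → stable
  98–114 m: −αΔT+βΔS = −(1.6 × 10⁻⁴)(+0.2)+(8.1 × 10⁻⁴)(-0.15) = -1.5 × 10⁻⁴ → UNSTABLE
  114–217 m: −αΔT+βΔS = −(1.6 × 10⁻⁴)(+2.4)+(8.1 × 10⁻⁴)(+0.60) = 1.0 × 10⁻⁴ → stable
The 98–114 m interval has Δρ < 0: lighter water underlies denser water.

98–114 m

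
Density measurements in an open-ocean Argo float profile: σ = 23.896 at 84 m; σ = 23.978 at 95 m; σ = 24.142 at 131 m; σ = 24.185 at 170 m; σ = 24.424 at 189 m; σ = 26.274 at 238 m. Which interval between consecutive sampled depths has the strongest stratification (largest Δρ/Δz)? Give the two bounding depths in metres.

Compute the density gradient over each adjacent pair:
  84–95 m: Δρ/Δz = 0.082/11 = 7.5 × 10⁻³ kg m⁻⁴
  95–131 m: Δρ/Δz = 0.164/36 = 4.6 × 10⁻³ kg m⁻⁴
  131–170 m: Δρ/Δz = 0.043/39 = 1.1 × 10⁻³ kg m⁻⁴
  170–189 m: Δρ/Δz = 0.239/19 = 0.013 kg m⁻⁴
  189–238 m: Δρ/Δz = 1.850/49 = 0.038 kg m⁻⁴
The largest gradient is in the 189–238 m interval — the pycnocline.

189–238 m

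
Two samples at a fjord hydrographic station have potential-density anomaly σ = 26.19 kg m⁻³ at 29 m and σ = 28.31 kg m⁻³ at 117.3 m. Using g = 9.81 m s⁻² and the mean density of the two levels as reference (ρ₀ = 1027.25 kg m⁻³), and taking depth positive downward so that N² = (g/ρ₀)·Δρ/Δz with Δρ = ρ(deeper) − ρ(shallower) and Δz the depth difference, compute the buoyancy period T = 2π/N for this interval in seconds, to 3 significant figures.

415 s

Δρ = 1028.31 − 1026.19 = 2.12 kg m⁻³ over Δz = 117.3 − 29 = 88.3 m.
N² = (9.81/1027.25) × (2.12/88.3) = 2.2928 × 10⁻⁴ s⁻².
N = √(2.2928 × 10⁻⁴) = 0.015142 rad s⁻¹, so T = 2π/N = 414.95 s ≈ 415 s.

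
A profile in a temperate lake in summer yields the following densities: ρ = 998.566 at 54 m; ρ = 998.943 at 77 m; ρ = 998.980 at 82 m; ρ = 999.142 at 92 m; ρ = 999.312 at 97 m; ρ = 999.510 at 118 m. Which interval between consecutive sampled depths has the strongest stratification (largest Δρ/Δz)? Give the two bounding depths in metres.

92–97 m

Compute the density gradient over each adjacent pair:
  54–77 m: Δρ/Δz = 0.377/23 = 0.016 kg m⁻⁴
  77–82 m: Δρ/Δz = 0.037/5 = 7.4 × 10⁻³ kg m⁻⁴
  82–92 m: Δρ/Δz = 0.162/10 = 0.016 kg m⁻⁴
  92–97 m: Δρ/Δz = 0.170/5 = 0.034 kg m⁻⁴
  97–118 m: Δρ/Δz = 0.198/21 = 9.4 × 10⁻³ kg m⁻⁴
The largest gradient is in the 92–97 m interval — the pycnocline.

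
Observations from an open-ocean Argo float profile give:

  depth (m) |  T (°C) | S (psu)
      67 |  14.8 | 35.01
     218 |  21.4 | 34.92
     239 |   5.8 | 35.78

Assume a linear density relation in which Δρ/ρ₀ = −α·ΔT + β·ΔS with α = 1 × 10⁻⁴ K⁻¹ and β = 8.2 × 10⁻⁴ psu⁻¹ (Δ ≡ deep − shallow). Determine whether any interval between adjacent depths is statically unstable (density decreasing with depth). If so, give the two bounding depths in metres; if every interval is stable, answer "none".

67–218 m

Evaluate Δρ/ρ₀ = −αΔT + βΔS across each adjacent pair:
  67–218 m: −αΔT+βΔS = −(1 × 10⁻⁴)(+6.6)+(8.2 × 10⁻⁴)(-0.09) = -7.3 × 10⁻⁴ → UNSTABLE
  218–239 m: −αΔT+βΔS = −(1 × 10⁻⁴)(-15.6)+(8.2 × 10⁻⁴)(+0.86) = 2.3 × 10⁻³ → stable
The 67–218 m interval has Δρ < 0: lighter water underlies denser water.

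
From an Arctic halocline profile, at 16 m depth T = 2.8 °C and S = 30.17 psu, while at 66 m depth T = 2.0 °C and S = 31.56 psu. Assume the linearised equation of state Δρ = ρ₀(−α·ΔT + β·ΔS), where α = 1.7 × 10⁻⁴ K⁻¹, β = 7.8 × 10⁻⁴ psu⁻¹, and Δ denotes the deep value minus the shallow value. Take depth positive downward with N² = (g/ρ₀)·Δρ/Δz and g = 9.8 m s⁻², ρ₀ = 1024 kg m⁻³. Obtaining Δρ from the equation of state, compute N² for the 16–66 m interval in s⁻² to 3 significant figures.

2.39 × 10⁻⁴ s⁻²

ΔT = -0.8 K, ΔS = +1.39 psu (deep − shallow).
Δρ/ρ₀ = −αΔT + βΔS = 1.36 × 10⁻⁴ + 1.0842 × 10⁻³ = 1.2202 × 10⁻³, so Δρ ≈ 1.249 kg m⁻³.
N² = (g/ρ₀)·Δρ/Δz = g·(Δρ/ρ₀)/Δz = 9.8 × 1.2202 × 10⁻³ / 50 = 2.3916 × 10⁻⁴ s⁻² ≈ 2.39 × 10⁻⁴ s⁻².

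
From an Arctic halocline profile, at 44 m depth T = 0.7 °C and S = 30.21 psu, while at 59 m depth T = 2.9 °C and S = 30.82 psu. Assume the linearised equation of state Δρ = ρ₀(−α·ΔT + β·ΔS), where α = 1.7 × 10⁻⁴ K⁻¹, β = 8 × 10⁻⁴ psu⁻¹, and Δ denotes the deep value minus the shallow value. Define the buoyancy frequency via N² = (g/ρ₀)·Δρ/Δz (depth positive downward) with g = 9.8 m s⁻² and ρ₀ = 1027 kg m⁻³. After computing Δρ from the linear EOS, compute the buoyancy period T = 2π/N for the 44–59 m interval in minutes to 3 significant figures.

12.1 min

ΔT = +2.2 K, ΔS = +0.61 psu (deep − shallow).
Δρ/ρ₀ = −αΔT + βΔS = -3.74 × 10⁻⁴ + 4.88 × 10⁻⁴ = 1.14 × 10⁻⁴, so Δρ ≈ 0.1171 kg m⁻³.
N² = (g/ρ₀)·Δρ/Δz = g·(Δρ/ρ₀)/Δz = 9.8 × 1.14 × 10⁻⁴ / 15 = 7.4480 × 10⁻⁵ s⁻².
N = √(7.4480 × 10⁻⁵) = 8.6302 × 10⁻³ rad s⁻¹ → T = 2π/N = 728.05 s = 12.134 min ≈ 12.1 min.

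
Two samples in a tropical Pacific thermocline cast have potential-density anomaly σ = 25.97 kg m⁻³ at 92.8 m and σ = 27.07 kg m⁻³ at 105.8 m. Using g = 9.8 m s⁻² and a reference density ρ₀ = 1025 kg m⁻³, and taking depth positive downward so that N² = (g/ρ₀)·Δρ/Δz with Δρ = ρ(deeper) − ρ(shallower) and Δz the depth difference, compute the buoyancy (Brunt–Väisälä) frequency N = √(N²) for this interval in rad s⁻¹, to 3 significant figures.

Δρ = 1027.07 − 1025.97 = 1.10 kg m⁻³ over Δz = 105.8 − 92.8 = 13 m.
N² = (9.8/1025) × (1.10/13) = 8.0901 × 10⁻⁴ s⁻².
N = √(8.0901 × 10⁻⁴) = 0.028443 rad s⁻¹ ≈ 0.0284 rad s⁻¹.
N² > 0, so the interval is statically stable.

0.0284 rad s⁻¹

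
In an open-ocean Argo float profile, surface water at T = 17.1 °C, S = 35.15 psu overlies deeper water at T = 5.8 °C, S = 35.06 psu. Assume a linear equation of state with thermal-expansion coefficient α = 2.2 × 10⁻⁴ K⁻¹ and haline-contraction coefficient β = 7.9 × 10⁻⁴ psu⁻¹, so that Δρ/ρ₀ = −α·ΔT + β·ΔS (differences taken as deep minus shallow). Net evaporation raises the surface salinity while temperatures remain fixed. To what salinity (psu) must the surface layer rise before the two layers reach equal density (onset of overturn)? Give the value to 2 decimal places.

38.21 psu

Neutral buoyancy requires −α(T_deep − T_surf) + β(S_deep − S_surf′) = 0.
S_surf′ = S_deep − (α/β)·ΔT = 35.06 − (2.2 × 10⁻⁴/7.9 × 10⁻⁴)·(-11.3) = 38.2068 psu.
Increase required: 38.2068 − 35.15 = 3.0568 psu.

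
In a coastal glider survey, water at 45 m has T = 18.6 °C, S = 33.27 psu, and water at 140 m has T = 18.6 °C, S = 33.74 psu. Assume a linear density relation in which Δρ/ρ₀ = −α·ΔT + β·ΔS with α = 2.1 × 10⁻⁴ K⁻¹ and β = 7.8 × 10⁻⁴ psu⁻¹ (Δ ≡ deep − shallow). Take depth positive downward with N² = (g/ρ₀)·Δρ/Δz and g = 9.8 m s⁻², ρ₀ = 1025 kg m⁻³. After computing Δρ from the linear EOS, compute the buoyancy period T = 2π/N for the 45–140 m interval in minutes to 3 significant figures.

ΔT = +0.0 K, ΔS = +0.47 psu (deep − shallow).
Δρ/ρ₀ = −αΔT + βΔS = 0 + 3.666 × 10⁻⁴ = 3.666 × 10⁻⁴, so Δρ ≈ 0.3758 kg m⁻³.
N² = (g/ρ₀)·Δρ/Δz = g·(Δρ/ρ₀)/Δz = 9.8 × 3.666 × 10⁻⁴ / 95 = 3.7818 × 10⁻⁵ s⁻².
N = √(3.7818 × 10⁻⁵) = 6.1496 × 10⁻³ rad s⁻¹ → T = 2π/N = 1.0217 × 10³ s = 17.028 min ≈ 17.0 min.

17.0 min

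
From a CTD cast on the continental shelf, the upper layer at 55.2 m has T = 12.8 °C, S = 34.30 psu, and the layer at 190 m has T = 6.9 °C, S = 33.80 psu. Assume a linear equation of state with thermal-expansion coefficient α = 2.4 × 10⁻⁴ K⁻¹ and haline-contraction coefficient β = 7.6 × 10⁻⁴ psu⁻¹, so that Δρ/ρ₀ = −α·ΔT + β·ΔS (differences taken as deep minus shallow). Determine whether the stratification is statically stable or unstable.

stable

ΔT = 6.9 − 12.8 = -5.9 K and ΔS = 33.80 − 34.30 = -0.50 psu (deep − shallow).
−αΔT = 1.416 × 10⁻³; βΔS = -3.80 × 10⁻⁴; sum Δρ/ρ₀ = 1.036 × 10⁻³.
Δρ/ρ₀ > 0, so Δρ > 0: deeper water is denser → statically stable.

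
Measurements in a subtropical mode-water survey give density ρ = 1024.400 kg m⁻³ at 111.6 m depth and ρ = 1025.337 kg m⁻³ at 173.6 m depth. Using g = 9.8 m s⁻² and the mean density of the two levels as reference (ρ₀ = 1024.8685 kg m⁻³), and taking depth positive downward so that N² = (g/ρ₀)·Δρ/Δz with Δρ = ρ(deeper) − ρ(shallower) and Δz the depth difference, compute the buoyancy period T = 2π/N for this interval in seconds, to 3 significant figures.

Δρ = 1025.337 − 1024.400 = 0.937 kg m⁻³ over Δz = 173.6 − 111.6 = 62 m.
N² = (9.8/1024.8685) × (0.937/62) = 1.4451 × 10⁻⁴ s⁻².
N = √(1.4451 × 10⁻⁴) = 0.012021 rad s⁻¹, so T = 2π/N = 522.68 s ≈ 523 s.

523 s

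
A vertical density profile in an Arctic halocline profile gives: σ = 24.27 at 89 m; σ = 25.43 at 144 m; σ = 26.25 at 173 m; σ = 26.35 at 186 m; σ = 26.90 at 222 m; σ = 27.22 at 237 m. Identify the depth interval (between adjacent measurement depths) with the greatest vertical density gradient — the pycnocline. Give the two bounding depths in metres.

144–173 m

Compute the density gradient over each adjacent pair:
  89–144 m: Δρ/Δz = 1.16/55 = 0.021 kg m⁻⁴
  144–173 m: Δρ/Δz = 0.82/29 = 0.028 kg m⁻⁴
  173–186 m: Δρ/Δz = 0.10/13 = 7.7 × 10⁻³ kg m⁻⁴
  186–222 m: Δρ/Δz = 0.55/36 = 0.015 kg m⁻⁴
  222–237 m: Δρ/Δz = 0.32/15 = 0.021 kg m⁻⁴
The largest gradient is in the 144–173 m interval — the pycnocline.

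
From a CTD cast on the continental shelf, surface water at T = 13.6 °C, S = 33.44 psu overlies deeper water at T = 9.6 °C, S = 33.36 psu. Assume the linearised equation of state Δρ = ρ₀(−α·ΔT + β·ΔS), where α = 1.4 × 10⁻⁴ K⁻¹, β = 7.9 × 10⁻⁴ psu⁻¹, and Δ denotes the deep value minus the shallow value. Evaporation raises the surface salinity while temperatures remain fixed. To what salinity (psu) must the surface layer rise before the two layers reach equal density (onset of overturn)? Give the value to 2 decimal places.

34.07 psu

Neutral buoyancy requires −α(T_deep − T_surf) + β(S_deep − S_surf′) = 0.
S_surf′ = S_deep − (α/β)·ΔT = 33.36 − (1.4 × 10⁻⁴/7.9 × 10⁻⁴)·(-4.0) = 34.0689 psu.
Increase required: 34.0689 − 33.44 = 0.6289 psu.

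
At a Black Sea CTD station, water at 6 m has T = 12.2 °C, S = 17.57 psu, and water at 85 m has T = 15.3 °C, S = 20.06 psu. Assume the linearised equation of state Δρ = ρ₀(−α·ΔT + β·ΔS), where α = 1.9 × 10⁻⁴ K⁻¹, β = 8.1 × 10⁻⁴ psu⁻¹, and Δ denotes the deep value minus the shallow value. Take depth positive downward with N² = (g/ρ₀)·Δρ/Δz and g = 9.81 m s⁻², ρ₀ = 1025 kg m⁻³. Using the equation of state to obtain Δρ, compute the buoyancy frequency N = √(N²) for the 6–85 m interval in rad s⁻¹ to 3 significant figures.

ΔT = +3.1 K, ΔS = +2.49 psu (deep − shallow).
Δρ/ρ₀ = −αΔT + βΔS = -5.89 × 10⁻⁴ + 2.0169 × 10⁻³ = 1.4279 × 10⁻³, so Δρ ≈ 1.464 kg m⁻³.
N² = (g/ρ₀)·Δρ/Δz = g·(Δρ/ρ₀)/Δz = 9.81 × 1.4279 × 10⁻³ / 79 = 1.7731 × 10⁻⁴ s⁻².
N = √(1.7731 × 10⁻⁴) = 0.013316 rad s⁻¹ ≈ 0.0133 rad s⁻¹.

0.0133 rad s⁻¹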